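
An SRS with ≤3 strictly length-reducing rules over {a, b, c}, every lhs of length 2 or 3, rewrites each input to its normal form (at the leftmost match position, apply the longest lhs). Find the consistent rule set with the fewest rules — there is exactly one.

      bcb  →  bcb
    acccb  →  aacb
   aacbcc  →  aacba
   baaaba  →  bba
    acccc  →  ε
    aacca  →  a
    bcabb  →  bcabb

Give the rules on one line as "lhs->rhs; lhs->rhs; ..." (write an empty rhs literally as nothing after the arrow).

  | bcb
  | acccb => aacb
  | aacbcc => aacba
  | baaaba => bba

aaa->; cc->a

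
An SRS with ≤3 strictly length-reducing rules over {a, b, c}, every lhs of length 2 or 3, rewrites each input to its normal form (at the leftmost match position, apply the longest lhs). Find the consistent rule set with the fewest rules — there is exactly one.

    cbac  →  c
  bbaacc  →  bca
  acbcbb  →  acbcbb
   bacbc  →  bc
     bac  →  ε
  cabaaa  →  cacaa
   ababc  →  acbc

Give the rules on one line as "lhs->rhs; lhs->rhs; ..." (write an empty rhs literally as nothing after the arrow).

  | cbac => ccc => c
  | bbaacc => bcacc => bca
  | acbcbb
  | bacbc => ccbc => bc

ba->c; cc->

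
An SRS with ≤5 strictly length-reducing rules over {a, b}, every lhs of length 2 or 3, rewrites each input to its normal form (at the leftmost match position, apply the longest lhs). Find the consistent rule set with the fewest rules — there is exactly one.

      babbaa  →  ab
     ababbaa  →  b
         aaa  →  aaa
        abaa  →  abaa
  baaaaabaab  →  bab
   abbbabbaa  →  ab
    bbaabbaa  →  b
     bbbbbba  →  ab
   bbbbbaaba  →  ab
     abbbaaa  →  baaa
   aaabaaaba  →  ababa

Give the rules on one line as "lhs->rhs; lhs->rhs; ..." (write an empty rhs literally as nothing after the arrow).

  | babbaa => baaba => bba => ab
  | ababbaa => abaaba => abba => aab => b
  | aaa
  | abaa

aab->b; bb->b; bba->ab; bbb->ab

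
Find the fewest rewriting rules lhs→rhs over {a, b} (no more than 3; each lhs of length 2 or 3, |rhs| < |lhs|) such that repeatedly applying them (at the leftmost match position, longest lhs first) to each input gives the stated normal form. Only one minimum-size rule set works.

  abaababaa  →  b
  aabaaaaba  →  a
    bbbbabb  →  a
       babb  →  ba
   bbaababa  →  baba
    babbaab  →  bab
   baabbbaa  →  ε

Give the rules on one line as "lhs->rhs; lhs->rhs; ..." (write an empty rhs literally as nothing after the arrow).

aa->; bb->

  | abaababaa => abbabaa => aabaa => baa => b
  | aabaaaaba => baaaaba => baaba => bba => a
  | bbbbabb => bbabb => abb => a
  | babb => ba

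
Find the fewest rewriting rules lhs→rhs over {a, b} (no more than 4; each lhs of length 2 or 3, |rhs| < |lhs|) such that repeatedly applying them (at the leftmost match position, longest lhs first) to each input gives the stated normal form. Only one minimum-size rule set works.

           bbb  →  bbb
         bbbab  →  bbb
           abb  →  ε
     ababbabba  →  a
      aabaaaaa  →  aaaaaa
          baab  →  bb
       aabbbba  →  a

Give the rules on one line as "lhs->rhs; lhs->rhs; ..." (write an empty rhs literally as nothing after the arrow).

  | bbb
  | bbbab => bbb
  | abb => ε
  | ababbabba => abbabba => abba => a

ab->; abb->; baa->b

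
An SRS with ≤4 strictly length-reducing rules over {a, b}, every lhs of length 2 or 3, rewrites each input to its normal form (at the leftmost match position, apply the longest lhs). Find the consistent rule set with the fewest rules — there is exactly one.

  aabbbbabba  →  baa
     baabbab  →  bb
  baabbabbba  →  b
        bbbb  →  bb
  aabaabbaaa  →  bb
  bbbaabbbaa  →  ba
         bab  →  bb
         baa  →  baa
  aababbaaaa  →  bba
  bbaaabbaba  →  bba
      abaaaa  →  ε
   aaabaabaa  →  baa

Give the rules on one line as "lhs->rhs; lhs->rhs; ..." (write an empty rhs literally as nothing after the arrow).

  | aabbbbabba => abbbbabba => bbbbabba => bababba => bbba => baa
  | baabbab => babbab => bbbab => baab => bab => bb
  | baabbabbba => babbabbba => bbbabbba => baabbba => babbba => bbbba => baba => b
  | bbbb => bab => bb

aaa->; ab->b; aba->; bbb->ba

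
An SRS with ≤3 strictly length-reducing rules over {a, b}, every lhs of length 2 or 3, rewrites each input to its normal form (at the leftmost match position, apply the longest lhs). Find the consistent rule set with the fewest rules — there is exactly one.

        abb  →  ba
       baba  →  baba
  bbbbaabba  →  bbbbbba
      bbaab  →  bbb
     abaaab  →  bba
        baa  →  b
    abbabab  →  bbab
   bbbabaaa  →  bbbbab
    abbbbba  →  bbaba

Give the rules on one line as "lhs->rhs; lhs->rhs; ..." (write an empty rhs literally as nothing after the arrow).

aa->; aaa->bb; abb->ba

  | abb => ba
  | baba
  | bbbbaabba => bbbbbba
  | bbaab => bbb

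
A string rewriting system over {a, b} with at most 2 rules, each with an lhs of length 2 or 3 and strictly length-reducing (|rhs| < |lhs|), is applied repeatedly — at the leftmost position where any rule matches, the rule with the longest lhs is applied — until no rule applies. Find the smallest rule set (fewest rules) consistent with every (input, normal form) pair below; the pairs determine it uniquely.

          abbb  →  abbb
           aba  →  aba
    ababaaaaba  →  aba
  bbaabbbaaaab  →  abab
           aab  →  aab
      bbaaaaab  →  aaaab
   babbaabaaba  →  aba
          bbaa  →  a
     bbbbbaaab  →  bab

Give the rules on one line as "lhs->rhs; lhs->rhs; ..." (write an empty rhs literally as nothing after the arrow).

baa->b; bba->

  | abbb
  | aba
  | ababaaaaba => ababaaba => ababba => aba
  | bbaabbbaaaab => abbbaaaab => abaaab => abab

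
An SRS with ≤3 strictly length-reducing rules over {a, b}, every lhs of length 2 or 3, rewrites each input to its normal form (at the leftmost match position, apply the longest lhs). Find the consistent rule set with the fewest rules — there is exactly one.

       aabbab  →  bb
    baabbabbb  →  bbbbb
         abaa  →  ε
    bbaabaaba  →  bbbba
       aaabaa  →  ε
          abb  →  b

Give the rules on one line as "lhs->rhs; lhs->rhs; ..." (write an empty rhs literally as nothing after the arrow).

aa->; ab->

  | aabbab => bbab => bb
  | baabbabbb => bbbabbb => bbbbb
  | abaa => aa => ε
  | bbaabaaba => bbbaaba => bbbba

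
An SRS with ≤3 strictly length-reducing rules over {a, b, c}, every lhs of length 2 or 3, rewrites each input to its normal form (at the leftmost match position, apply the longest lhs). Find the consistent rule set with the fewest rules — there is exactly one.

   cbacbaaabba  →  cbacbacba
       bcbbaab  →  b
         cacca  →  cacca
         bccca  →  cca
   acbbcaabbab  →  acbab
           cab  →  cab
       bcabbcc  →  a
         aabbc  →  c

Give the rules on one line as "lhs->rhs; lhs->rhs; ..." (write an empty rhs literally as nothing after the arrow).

  | cbacbaaabba => cbacbacba
  | bcbbaab => bbaab => bbc => b
  | cacca
  | bccca => cca

aab->c; bc->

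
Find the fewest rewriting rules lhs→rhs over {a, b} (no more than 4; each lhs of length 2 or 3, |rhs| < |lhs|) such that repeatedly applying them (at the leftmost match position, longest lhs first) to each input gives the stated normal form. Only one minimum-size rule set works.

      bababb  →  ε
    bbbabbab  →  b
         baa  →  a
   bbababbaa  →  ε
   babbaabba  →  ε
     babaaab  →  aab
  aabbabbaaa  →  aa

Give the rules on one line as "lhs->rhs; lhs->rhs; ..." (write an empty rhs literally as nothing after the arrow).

ba->; bb->; bba->bb

  | bababb => babb => bb => ε
  | bbbabbab => babbab => bbab => bbb => b
  | baa => a
  | bbababbaa => bbbabbaa => babbaa => bbaa => bba => bb => ε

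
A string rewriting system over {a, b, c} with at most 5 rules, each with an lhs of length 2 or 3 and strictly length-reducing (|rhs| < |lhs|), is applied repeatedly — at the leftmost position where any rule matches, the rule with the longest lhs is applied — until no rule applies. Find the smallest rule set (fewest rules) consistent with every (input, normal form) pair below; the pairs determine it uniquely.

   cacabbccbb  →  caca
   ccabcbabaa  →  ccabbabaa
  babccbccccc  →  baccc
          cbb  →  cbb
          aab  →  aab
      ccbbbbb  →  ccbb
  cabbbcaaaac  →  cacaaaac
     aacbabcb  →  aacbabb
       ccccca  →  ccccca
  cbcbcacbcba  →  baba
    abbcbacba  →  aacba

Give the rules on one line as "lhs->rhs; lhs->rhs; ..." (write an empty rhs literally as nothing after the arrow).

  | cacabbccbb => cacabbb => caca
  | ccabcbabaa => ccabbabaa
  | babccbccccc => babccccc => baccc
  | cbb

bbb->; bc->b; bcc->; cbc->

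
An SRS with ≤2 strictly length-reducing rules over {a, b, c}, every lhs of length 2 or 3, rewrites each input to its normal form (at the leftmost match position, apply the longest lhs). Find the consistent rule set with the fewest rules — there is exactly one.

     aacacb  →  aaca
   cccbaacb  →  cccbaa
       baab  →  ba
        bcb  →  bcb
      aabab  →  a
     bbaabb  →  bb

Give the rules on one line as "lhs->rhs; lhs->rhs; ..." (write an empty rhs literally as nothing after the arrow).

  | aacacb => aaca
  | cccbaacb => cccbaa
  | baab => ba
  | bcb

ab->; acb->a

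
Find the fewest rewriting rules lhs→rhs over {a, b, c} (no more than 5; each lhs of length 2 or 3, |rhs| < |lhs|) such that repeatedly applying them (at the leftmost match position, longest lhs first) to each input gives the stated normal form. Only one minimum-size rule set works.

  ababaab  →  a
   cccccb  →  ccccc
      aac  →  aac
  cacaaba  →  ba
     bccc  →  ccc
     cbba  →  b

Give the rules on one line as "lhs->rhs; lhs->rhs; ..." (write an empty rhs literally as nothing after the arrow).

ab->; bc->c; ca->b; cb->c

  | ababaab => abaab => aab => a
  | cccccb => ccccc
  | aac
  | cacaaba => bcaaba => caaba => baba => ba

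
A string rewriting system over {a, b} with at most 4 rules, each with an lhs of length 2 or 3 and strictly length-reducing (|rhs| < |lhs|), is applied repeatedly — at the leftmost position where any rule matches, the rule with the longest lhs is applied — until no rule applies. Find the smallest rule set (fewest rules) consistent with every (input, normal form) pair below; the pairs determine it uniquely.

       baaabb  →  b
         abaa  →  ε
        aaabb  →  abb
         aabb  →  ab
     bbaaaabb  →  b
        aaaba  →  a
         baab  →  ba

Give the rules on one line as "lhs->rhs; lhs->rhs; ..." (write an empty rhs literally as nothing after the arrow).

  | baaabb => babb => b
  | abaa => aa => ε
  | aaabb => abb
  | aabb => ab

aa->; aab->a; aba->a; bab->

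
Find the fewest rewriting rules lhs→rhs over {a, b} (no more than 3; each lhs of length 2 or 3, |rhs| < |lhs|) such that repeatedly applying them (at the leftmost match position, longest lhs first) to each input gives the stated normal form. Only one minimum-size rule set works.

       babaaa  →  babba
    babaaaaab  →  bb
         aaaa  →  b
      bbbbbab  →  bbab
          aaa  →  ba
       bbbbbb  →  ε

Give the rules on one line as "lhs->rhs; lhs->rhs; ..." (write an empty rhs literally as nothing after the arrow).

  | babaaa => babba
  | babaaaaab => babbaaab => babbbab => baab => bb
  | aaaa => baa => b
  | bbbbbab => bbab

aa->; aaa->ba; bbb->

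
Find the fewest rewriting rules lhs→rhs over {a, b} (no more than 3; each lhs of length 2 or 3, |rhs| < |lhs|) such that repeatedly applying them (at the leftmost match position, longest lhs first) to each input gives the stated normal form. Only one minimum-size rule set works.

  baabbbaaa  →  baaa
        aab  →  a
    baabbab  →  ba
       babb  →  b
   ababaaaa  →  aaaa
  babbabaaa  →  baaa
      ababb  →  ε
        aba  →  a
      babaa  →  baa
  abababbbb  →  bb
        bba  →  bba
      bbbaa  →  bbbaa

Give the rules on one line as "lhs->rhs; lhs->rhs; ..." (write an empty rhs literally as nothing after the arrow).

  | baabbbaaa => babaaa => baaa
  | aab => a
  | baabbab => baab => ba
  | babb => b

ab->; abb->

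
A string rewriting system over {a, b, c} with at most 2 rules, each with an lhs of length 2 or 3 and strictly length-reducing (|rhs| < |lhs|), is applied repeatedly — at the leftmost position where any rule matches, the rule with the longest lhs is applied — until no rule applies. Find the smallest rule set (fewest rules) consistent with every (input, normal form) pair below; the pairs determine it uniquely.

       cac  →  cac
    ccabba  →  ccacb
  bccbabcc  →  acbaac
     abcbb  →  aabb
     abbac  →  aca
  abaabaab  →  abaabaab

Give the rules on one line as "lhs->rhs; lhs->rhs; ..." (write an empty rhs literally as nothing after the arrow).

bba->cb; bc->a

  | cac
  | ccabba => ccacb
  | bccbabcc => acbabcc => acbaac
  | abcbb => aabb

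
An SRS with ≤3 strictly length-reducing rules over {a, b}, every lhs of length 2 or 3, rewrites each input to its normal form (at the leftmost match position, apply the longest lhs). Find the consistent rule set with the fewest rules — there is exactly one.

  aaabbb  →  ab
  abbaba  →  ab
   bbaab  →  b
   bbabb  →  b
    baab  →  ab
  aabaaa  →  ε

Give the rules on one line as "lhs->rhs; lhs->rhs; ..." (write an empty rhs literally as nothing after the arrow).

  | aaabbb => abbb => ab
  | abbaba => abba => ab
  | bbaab => bab => b
  | bbabb => bbb => b

aa->; ba->; bbb->b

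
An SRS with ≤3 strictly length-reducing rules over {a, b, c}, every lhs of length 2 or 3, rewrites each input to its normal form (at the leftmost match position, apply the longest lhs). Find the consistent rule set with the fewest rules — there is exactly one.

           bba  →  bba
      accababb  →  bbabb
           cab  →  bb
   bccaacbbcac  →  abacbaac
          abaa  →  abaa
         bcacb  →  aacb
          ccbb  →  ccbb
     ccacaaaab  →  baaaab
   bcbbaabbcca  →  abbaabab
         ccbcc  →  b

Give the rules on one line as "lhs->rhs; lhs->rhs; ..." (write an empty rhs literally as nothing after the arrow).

acc->c; bc->a; ca->b

  | bba
  | accababb => cababb => bbabb
  | cab => bb
  | bccaacbbcac => acaacbbcac => abacbbcac => abacbaac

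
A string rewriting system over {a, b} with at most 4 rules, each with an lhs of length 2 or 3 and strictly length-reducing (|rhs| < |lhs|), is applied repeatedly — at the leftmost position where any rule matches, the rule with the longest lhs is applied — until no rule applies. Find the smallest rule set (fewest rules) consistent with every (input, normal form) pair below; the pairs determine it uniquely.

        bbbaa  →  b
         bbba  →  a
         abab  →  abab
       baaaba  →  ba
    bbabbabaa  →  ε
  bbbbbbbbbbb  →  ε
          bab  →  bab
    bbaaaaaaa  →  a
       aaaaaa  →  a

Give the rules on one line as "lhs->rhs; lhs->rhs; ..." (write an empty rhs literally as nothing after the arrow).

aa->b; bb->; bba->; bbb->

  | bbbaa => aa => b
  | bbba => a
  | abab
  | baaaba => bbaba => ba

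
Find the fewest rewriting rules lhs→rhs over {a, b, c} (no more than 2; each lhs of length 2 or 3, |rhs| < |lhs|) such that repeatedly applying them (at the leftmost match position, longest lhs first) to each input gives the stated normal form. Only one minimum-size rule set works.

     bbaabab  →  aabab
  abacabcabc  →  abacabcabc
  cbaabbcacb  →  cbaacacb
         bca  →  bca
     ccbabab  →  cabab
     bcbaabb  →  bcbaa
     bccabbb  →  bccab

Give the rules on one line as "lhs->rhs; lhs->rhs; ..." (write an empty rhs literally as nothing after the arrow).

bb->; ccb->c

  | bbaabab => aabab
  | abacabcabc
  | cbaabbcacb => cbaacacb
  | bca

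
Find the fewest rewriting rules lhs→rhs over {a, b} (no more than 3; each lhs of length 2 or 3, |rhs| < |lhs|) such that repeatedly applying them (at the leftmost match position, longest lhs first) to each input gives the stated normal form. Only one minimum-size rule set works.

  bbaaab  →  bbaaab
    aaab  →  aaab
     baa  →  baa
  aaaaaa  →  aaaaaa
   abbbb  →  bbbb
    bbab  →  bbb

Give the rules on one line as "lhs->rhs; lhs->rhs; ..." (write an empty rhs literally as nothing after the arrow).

abb->bb; bab->bb

  | bbaaab
  | aaab
  | baa
  | aaaaaa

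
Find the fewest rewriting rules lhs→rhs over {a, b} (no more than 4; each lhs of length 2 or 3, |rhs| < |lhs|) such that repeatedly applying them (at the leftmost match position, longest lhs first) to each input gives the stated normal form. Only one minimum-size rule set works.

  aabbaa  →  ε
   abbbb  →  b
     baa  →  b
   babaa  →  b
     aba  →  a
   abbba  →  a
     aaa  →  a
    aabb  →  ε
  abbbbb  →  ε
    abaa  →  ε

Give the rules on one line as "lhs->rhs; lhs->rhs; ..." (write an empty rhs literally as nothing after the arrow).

aa->; ab->; bb->

  | aabbaa => bbaa => aa => ε
  | abbbb => bbb => b
  | baa => b
  | babaa => baa => b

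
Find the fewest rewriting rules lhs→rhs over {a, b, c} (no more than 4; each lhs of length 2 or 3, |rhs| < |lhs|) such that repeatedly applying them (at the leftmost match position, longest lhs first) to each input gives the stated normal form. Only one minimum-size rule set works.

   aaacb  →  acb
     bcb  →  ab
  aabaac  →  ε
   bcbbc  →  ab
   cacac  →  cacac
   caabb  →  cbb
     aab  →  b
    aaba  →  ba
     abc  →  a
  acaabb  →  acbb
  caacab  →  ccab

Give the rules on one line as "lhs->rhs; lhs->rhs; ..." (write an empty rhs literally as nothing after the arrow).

  | aaacb => acb
  | bcb => ab
  | aabaac => baac => bc => ε
  | bcbbc => abbc => ab

aa->; bc->; bcb->ab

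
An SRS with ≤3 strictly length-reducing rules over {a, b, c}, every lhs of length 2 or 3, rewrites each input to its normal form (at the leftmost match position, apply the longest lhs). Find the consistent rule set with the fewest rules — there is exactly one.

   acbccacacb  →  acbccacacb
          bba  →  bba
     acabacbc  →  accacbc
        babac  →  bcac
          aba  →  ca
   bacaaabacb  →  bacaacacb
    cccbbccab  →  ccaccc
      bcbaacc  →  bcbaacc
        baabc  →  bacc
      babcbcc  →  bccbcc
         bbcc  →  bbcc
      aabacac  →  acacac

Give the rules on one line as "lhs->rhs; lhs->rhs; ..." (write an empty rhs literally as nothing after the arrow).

ab->c; cbb->a

  | acbccacacb
  | bba
  | acabacbc => accacbc
  | babac => bcac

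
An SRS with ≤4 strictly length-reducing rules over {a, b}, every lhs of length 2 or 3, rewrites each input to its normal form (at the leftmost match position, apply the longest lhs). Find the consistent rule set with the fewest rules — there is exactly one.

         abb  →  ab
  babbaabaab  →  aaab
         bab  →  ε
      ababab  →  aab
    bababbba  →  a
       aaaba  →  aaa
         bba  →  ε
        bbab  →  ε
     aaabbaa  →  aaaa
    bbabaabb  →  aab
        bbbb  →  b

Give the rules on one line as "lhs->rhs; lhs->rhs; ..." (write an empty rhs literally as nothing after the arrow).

  | abb => ab
  | babbaabaab => babaabaab => baaabaab => aabaab => aaab
  | bab => ba => ε
  | ababab => abaab => aab

ba->; bab->ba; bb->b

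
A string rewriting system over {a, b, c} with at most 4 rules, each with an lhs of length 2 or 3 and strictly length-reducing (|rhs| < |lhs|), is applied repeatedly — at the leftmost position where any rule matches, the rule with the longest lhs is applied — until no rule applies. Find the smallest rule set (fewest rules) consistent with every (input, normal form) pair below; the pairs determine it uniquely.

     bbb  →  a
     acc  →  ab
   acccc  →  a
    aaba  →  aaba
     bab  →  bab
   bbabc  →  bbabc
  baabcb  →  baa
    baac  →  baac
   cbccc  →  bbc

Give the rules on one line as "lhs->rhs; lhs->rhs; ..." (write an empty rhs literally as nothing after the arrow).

abb->a; bbb->a; cb->b; cc->b

  | bbb => a
  | acc => ab
  | acccc => abcc => abb => a
  | aaba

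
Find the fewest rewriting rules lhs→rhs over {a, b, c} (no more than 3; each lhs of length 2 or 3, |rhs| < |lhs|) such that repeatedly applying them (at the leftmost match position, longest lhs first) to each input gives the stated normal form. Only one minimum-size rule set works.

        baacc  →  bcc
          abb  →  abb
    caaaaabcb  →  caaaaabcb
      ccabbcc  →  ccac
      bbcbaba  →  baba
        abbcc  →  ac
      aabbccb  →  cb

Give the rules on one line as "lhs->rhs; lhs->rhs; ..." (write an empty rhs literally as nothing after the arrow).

aac->c; bbc->

  | baacc => bcc
  | abb
  | caaaaabcb
  | ccabbcc => ccac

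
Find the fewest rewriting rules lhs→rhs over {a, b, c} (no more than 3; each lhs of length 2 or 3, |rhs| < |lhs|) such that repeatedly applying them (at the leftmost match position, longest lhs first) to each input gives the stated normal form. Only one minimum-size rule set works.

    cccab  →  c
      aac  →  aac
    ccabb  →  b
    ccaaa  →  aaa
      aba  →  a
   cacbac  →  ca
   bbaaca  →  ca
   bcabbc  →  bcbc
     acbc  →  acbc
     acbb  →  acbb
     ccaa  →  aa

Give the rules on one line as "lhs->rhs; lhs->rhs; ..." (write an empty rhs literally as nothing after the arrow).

ab->; ba->; cc->

  | cccab => cab => c
  | aac
  | ccabb => abb => b
  | ccaaa => aaa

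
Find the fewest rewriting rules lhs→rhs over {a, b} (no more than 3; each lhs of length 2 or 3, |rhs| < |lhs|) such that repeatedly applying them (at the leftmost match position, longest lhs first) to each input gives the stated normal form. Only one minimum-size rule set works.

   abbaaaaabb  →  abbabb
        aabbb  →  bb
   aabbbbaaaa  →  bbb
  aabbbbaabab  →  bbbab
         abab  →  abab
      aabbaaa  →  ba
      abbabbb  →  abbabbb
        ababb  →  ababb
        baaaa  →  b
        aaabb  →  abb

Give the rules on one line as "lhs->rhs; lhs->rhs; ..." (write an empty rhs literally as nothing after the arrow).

  | abbaaaaabb => abbaaabb => abbabb
  | aabbb => bb
  | aabbbbaaaa => bbbaaaa => bbbaa => bbb
  | aabbbbaabab => bbbaabab => bbbab

aa->; aab->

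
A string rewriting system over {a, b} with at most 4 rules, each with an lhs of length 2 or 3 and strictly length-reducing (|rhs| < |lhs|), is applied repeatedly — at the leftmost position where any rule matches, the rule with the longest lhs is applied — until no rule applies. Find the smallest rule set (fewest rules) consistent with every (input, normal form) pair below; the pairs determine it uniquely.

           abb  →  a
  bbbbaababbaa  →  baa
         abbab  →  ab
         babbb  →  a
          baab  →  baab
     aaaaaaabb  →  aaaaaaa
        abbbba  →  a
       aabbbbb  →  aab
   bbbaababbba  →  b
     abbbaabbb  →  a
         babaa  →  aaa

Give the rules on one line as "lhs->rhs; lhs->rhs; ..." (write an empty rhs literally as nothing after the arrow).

aba->b; bab->a; bb->; bba->

  | abb => a
  | bbbbaababbaa => bbaababbaa => ababbaa => bbbaa => baa
  | abbab => ab
  | babbb => abb => a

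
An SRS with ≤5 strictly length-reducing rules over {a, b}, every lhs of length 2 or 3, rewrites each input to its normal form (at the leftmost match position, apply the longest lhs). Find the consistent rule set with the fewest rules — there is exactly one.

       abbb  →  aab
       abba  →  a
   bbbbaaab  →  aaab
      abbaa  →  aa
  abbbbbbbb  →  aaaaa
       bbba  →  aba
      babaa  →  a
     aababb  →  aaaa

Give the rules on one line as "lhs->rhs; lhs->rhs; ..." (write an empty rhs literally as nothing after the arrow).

baa->; bab->ab; bb->a; bba->

  | abbb => aab
  | abba => a
  | bbbbaaab => abbaaab => aaab
  | abbaa => aa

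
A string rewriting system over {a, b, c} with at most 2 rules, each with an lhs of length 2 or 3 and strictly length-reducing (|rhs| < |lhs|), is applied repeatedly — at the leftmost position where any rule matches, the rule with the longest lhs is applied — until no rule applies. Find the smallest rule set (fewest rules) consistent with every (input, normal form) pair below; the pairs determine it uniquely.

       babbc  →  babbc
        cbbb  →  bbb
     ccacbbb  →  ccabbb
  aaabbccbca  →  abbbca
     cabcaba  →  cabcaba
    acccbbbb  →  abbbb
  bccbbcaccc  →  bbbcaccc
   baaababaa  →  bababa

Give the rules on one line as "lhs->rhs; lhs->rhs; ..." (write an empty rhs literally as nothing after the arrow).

aa->a; cb->b

  | babbc
  | cbbb => bbb
  | ccacbbb => ccabbb
  | aaabbccbca => aabbccbca => abbccbca => abbcbca => abbbca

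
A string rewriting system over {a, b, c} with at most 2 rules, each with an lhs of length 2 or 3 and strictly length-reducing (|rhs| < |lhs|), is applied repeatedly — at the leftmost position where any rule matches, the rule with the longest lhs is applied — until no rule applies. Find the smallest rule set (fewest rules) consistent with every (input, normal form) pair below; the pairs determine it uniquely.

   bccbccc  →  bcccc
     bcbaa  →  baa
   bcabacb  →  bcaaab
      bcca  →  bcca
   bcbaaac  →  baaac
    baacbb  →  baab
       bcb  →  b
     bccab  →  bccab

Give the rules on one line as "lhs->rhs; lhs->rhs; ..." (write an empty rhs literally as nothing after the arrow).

  | bccbccc => bcccc
  | bcbaa => baa
  | bcabacb => bcaaab
  | bcca

bac->aa; cb->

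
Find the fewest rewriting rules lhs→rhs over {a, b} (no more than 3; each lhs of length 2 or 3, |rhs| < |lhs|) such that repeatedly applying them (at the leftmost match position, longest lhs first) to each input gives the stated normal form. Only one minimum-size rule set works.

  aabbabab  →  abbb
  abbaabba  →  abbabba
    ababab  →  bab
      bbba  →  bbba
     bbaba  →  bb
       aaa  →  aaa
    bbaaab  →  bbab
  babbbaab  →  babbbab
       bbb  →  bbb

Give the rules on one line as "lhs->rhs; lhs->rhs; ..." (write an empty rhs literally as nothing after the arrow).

  | aabbabab => abbabab => abbb
  | abbaabba => abbabba
  | ababab => bab
  | bbba

aab->ab; aba->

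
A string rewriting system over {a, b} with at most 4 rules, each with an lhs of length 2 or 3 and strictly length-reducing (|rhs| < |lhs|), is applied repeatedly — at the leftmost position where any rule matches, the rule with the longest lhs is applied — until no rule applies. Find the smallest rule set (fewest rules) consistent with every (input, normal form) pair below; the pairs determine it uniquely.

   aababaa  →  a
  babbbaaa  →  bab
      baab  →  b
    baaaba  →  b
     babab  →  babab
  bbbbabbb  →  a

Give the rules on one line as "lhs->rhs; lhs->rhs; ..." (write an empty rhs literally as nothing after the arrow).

  | aababaa => bbabaa => aabaa => bbaa => aaa => bb => a
  | babbbaaa => babaaa => babbb => bab
  | baab => bbb => b
  | baaaba => bbbba => bba => aa => b

aa->b; aaa->bb; bb->a; bbb->b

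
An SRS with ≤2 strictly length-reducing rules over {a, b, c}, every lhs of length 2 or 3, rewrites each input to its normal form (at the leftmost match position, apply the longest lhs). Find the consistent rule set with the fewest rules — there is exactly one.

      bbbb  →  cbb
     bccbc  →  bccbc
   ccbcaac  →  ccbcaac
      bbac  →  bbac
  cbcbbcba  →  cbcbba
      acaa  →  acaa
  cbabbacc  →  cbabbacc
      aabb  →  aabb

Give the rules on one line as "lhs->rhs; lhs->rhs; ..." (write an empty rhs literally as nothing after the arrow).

  | bbbb => cbb
  | bccbc
  | ccbcaac
  | bbac

bbb->cb; bbc->b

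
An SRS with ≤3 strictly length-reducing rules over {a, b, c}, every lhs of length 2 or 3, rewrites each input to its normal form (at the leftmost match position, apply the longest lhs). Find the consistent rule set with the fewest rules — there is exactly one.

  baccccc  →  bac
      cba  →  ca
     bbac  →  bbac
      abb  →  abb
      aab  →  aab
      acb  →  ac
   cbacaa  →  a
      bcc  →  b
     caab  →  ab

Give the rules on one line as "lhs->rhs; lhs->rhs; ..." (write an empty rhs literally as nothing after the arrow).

caa->a; cb->c; cc->

  | baccccc => baccc => bac
  | cba => ca
  | bbac
  | abb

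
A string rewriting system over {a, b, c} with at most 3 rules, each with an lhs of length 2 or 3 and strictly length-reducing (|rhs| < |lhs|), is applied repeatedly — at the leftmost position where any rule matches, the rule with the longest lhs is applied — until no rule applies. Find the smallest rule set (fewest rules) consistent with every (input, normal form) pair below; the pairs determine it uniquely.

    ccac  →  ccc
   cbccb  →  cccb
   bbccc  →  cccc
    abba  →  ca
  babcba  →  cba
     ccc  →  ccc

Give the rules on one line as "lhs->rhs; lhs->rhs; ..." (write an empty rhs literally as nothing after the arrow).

  | ccac => ccc
  | cbccb => cccb
  | bbccc => cccc
  | abba => aca => ca

ac->c; bb->c; bc->c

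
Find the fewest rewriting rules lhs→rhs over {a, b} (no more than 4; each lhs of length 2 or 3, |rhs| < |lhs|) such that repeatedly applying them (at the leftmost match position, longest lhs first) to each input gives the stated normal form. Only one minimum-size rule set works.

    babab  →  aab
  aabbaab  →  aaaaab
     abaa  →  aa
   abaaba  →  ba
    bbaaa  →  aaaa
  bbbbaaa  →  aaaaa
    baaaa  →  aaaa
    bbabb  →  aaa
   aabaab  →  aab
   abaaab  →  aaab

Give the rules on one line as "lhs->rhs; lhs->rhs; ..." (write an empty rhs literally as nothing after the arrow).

  | babab => bbab => aab
  | aabbaab => aaaaab
  | abaa => baa => aa
  | abaaba => baaba => aaba => aba => ba

aba->ba; baa->aa; bb->a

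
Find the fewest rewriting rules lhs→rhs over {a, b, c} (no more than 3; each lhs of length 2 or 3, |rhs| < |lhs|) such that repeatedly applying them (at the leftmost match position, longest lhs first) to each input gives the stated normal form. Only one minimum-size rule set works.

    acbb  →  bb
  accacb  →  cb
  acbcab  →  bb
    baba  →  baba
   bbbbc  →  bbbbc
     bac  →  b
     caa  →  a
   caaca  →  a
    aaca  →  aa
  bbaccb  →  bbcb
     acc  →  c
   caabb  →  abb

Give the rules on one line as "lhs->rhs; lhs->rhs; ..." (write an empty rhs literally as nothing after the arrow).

ac->; ca->

  | acbb => bb
  | accacb => cacb => cb
  | acbcab => bcab => bb
  | baba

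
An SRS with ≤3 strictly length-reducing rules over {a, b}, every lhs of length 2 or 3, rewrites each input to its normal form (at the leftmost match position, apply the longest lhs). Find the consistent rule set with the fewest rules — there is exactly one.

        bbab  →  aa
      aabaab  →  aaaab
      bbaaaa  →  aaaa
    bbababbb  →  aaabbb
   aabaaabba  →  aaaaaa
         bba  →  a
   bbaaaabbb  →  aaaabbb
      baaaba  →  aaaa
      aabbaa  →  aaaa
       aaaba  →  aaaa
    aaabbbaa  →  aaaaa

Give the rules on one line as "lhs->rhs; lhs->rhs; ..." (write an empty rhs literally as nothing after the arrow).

ba->a; bab->aa

  | bbab => baa => aa
  | aabaab => aaaab
  | bbaaaa => baaaa => aaaa
  | bbababbb => baaabbb => aaabbb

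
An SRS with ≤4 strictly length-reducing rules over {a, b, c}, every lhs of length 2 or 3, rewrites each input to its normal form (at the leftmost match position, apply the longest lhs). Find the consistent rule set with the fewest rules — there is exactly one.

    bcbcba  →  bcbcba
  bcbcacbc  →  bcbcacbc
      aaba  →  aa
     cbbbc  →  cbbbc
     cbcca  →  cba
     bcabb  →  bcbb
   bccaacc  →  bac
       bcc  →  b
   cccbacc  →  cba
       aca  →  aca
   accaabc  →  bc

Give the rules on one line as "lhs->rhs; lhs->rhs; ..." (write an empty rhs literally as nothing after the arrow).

aac->a; ab->b; aba->a; cc->

  | bcbcba
  | bcbcacbc
  | aaba => aa
  | cbbbc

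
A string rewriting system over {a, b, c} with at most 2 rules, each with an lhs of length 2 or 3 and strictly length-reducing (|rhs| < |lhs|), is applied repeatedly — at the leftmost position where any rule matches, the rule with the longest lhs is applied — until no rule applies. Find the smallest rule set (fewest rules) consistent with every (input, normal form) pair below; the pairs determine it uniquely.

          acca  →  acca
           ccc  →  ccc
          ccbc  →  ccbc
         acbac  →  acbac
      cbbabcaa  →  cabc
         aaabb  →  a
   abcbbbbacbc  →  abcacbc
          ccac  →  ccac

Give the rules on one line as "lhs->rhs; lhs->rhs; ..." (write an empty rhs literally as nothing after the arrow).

  | acca
  | ccc
  | ccbc
  | acbac

aa->; bb->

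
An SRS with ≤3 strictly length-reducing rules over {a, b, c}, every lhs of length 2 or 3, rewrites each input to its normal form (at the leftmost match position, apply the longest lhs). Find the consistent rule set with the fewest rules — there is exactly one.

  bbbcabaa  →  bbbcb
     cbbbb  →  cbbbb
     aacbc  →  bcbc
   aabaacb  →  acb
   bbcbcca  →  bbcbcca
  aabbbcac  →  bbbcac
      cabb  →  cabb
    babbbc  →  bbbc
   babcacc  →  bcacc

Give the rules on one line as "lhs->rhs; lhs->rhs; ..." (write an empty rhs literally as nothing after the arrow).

aa->b; aab->b; ba->

  | bbbcabaa => bbbcaa => bbbcb
  | cbbbb
  | aacbc => bcbc
  | aabaacb => baacb => acb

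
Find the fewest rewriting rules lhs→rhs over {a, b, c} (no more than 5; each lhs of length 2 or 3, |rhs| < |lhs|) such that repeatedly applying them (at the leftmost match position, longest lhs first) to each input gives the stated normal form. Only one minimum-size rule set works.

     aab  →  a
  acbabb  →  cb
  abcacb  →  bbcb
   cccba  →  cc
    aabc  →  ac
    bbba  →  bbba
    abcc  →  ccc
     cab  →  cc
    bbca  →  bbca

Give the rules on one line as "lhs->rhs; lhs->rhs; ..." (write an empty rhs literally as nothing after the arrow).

aab->a; ab->c; cba->; cca->bb

  | aab => a
  | acbabb => abb => cb
  | abcacb => ccacb => bbcb
  | cccba => cc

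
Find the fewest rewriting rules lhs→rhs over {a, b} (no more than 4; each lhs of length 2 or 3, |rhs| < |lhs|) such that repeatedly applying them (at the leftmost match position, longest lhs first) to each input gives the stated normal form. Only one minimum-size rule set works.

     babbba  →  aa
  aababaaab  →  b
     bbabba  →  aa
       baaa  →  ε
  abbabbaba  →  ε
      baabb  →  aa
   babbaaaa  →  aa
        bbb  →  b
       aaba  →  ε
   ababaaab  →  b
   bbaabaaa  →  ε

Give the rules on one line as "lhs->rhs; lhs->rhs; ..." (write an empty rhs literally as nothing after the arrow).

aaa->bb; ba->a; bb->; bba->aa

  | babbba => abbba => aba => aa
  | aababaaab => aaabaaab => bbbaaab => baaab => aaab => bbb => b
  | bbabba => aabba => aaaa => bba => aa
  | baaa => aaa => bb => ε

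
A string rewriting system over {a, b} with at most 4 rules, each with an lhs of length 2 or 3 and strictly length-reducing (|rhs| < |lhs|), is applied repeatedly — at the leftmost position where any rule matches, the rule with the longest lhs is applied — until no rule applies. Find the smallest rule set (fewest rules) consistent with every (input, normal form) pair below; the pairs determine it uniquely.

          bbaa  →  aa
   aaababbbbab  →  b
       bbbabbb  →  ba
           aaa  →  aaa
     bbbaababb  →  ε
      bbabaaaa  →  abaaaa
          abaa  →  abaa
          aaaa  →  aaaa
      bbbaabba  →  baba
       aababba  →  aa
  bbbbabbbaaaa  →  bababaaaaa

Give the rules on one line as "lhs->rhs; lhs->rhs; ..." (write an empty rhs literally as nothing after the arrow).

aab->; bb->; bbb->ba

  | bbaa => aa
  | aaababbbbab => aabbbbab => bbbab => baab => b
  | bbbabbb => baabbb => bbb => ba
  | aaa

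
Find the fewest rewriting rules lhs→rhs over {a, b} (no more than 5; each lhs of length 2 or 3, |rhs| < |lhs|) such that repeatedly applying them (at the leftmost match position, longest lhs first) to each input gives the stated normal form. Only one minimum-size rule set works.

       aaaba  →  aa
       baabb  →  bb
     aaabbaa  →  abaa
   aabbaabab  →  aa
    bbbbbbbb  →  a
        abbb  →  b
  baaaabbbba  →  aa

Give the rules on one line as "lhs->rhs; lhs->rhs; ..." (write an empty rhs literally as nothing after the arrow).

aab->; abb->; bab->aa; bbb->a

  | aaaba => aa
  | baabb => bb
  | aaabbaa => abaa
  | aabbaabab => baabab => bab => aa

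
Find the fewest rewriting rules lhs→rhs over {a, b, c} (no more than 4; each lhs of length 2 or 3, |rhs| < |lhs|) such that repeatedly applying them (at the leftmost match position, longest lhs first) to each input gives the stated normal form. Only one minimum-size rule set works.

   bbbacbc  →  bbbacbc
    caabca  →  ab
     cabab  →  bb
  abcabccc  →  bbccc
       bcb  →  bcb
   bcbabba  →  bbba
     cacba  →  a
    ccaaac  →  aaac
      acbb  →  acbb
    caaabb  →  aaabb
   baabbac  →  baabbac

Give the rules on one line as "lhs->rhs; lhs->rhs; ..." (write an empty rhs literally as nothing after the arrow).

aba->b; ca->a; cba->

  | bbbacbc
  | caabca => aabca => aaba => ab
  | cabab => abab => bb
  | abcabccc => ababccc => bbccc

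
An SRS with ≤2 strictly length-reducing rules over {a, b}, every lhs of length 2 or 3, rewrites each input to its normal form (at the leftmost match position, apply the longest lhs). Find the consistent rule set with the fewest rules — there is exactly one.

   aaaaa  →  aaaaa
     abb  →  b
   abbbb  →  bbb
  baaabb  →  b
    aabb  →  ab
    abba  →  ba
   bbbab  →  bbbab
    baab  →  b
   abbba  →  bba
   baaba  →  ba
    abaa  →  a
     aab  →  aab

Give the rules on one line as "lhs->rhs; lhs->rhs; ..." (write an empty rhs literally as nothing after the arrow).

  | aaaaa
  | abb => b
  | abbbb => bbb
  | baaabb => abb => b

abb->b; baa->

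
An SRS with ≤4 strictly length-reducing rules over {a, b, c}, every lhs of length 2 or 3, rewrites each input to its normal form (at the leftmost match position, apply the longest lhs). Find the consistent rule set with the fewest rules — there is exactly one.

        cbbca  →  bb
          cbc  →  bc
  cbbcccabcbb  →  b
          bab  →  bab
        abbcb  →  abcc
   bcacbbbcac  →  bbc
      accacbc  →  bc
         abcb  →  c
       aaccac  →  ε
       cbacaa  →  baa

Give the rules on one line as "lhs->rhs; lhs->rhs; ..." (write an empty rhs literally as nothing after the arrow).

  | cbbca => bbca => bb
  | cbc => bc
  | cbbcccabcbb => bbcccabcbb => bbccbcbb => bbcbcbb => bcccbb => bccbb => bcbb => ccb => cb => b
  | bab

ac->; bcb->cc; ca->; cb->b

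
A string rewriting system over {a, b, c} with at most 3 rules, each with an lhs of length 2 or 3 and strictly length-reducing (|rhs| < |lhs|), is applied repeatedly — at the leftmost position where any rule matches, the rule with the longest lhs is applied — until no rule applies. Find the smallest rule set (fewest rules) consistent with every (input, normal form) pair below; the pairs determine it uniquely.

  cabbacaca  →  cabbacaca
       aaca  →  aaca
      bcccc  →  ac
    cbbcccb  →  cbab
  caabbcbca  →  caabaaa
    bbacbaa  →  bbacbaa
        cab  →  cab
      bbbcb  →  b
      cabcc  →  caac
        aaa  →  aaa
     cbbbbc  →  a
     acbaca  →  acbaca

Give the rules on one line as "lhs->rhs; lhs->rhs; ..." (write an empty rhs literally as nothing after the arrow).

bbb->c; bc->a; cc->

  | cabbacaca
  | aaca
  | bcccc => accc => ac
  | cbbcccb => cbaccb => cbab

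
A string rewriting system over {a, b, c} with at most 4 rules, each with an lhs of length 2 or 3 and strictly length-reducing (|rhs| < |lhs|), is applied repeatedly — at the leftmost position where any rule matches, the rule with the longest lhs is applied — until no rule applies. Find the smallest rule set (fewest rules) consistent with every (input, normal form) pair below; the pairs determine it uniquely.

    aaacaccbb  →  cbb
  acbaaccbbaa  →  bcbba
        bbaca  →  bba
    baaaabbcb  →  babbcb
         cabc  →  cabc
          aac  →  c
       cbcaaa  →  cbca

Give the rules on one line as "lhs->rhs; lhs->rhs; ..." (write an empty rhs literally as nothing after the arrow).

  | aaacaccbb => acaccbb => accbb => cbb
  | acbaaccbbaa => baaccbbaa => baccbbaa => bcbbaa => bcbba
  | bbaca => bba
  | baaaabbcb => baaabbcb => baabbcb => babbcb

aa->; ac->; baa->ba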